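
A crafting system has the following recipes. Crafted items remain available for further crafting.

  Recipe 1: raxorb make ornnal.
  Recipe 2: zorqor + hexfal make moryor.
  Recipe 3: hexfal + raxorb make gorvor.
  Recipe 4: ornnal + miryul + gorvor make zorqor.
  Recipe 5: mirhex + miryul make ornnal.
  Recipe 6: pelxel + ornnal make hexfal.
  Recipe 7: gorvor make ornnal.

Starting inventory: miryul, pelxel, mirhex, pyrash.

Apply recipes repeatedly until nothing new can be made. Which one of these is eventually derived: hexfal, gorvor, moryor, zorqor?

hexfal

Using Recipe 5, mirhex and miryul make ornnal.
pelxel + ornnal → hexfal (Recipe 6).
moryor would need zorqor and hexfal (Recipe 2), but zorqor is never obtained. zorqor would need ornnal, miryul, and gorvor (Recipe 4), but gorvor is never obtained. gorvor would need hexfal and raxorb (Recipe 3), but raxorb is never obtained.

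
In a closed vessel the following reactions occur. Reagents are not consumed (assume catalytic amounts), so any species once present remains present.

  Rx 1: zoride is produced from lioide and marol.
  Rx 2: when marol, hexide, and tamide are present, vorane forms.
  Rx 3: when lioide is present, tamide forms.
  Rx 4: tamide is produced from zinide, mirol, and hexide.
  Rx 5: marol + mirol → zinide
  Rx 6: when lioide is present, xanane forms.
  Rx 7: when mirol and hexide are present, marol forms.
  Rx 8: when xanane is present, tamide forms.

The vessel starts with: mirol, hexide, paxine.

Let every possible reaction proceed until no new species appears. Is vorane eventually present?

mirol and hexide present → marol forms (Rx 7).
marol and mirol present → zinide forms (Rx 5).
zinide, mirol, and hexide present → tamide forms (Rx 4).
marol, hexide, and tamide present → vorane forms (Rx 2).

Yes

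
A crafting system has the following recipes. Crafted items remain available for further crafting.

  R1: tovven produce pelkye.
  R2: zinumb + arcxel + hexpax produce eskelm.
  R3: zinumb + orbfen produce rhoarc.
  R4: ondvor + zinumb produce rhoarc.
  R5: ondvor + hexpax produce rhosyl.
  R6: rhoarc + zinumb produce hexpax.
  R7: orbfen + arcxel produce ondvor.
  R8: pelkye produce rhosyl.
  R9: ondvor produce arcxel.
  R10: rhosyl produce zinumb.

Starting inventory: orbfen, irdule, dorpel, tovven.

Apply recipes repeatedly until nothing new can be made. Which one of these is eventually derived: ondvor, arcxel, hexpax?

hexpax

tovven → pelkye (R1).
Using R8, pelkye makes rhosyl.
rhosyl → zinumb (R10).
zinumb + orbfen → rhoarc (R3).
rhoarc + zinumb → hexpax (R6).
ondvor would need orbfen and arcxel (R7), but arcxel is never obtained. arcxel would need ondvor (R9), but ondvor is never obtained.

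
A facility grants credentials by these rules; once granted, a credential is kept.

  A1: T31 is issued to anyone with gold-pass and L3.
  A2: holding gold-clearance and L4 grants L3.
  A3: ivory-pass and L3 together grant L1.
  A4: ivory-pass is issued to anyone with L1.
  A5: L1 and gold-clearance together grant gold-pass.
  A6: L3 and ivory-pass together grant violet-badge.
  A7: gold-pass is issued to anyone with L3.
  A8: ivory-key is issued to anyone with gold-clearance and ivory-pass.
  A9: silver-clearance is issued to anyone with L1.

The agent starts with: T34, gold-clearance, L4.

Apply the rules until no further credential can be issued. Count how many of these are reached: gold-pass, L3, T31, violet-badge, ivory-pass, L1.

Holding gold-clearance and L4 grants L3 (A2).
Holding L3 grants gold-pass (A7).
Holding gold-pass and L3 grants T31 (A1).
gold-pass: reached.
L3: reached.
T31: reached.
violet-badge would need L3 and ivory-pass (A6), but ivory-pass is never granted.
ivory-pass would need L1 (A4), but L1 is never granted.
L1 would need ivory-pass and L3 (A3), but ivory-pass is never granted.
Reached: gold-pass, L3, and T31 — 3 of the 6.

3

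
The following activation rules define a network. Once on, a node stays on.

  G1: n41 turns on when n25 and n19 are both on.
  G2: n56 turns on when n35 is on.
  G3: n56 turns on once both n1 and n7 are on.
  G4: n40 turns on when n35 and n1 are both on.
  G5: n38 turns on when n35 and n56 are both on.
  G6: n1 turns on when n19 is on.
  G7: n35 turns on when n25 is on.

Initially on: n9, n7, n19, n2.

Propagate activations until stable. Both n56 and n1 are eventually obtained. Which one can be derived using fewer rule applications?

n1: n19 is on, so n1 turns on (G6). [1 rule application]
n56: G6: n19 on → n1 on. G3: n1 and n7 on → n56 on. [2 rule applications]
n1 needs fewer.

n1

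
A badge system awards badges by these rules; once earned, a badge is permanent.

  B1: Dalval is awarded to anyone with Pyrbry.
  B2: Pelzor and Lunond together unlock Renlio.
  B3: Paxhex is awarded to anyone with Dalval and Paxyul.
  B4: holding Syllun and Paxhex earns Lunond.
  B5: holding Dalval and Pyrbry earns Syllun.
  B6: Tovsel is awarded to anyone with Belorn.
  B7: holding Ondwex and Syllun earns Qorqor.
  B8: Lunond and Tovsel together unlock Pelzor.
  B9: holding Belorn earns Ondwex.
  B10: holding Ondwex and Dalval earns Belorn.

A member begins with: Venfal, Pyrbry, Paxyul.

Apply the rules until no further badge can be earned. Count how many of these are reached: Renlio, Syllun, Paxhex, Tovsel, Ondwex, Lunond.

3

With Pyrbry, Dalval is earned (B1).
With Dalval and Pyrbry, Syllun is earned (B5).
With Dalval and Paxyul, Paxhex is earned (B3).
With Syllun and Paxhex, Lunond is earned (B4).
Renlio would need Pelzor and Lunond (B2), but Pelzor is never earned.
Syllun: reached.
Paxhex: reached.
Tovsel would need Belorn (B6), but Belorn is never earned.
Ondwex would need Belorn (B9), but Belorn is never earned.
Lunond: reached.
Reached: Syllun, Paxhex, and Lunond — 3 of the 6.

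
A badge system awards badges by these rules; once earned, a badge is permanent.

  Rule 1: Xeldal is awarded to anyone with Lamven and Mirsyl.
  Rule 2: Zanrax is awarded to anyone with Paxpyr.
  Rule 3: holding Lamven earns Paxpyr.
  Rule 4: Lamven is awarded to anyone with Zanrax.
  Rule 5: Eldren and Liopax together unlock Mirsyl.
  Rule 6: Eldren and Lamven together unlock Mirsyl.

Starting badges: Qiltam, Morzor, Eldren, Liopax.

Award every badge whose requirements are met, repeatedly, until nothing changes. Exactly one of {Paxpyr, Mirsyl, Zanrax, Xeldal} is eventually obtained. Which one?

With Eldren and Liopax, Mirsyl is earned (Rule 5).
Xeldal would need Lamven and Mirsyl (Rule 1), but Lamven is never earned. Zanrax would need Paxpyr (Rule 2), but Paxpyr is never earned. Paxpyr would need Lamven (Rule 3), but Lamven is never earned.

Mirsyl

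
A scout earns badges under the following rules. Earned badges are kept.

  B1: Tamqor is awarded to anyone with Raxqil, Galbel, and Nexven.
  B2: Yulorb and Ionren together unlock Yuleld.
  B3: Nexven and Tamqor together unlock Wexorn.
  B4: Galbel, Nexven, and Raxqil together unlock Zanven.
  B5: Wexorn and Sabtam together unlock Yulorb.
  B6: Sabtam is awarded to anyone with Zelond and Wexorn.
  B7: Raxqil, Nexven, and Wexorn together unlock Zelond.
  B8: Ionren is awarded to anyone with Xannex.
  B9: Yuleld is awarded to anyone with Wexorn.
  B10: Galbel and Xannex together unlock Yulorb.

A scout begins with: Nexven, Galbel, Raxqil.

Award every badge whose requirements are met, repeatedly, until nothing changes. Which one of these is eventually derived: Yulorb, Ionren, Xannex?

With Raxqil, Galbel, and Nexven, Tamqor is earned (B1).
With Nexven and Tamqor, Wexorn is earned (B3).
With Raxqil, Nexven, and Wexorn, Zelond is earned (B7).
With Zelond and Wexorn, Sabtam is earned (B6).
With Wexorn and Sabtam, Yulorb is earned (B5).
No rule produces Xannex, and it is not given. Ionren would need Xannex (B8), but Xannex is never earned.

Yulorb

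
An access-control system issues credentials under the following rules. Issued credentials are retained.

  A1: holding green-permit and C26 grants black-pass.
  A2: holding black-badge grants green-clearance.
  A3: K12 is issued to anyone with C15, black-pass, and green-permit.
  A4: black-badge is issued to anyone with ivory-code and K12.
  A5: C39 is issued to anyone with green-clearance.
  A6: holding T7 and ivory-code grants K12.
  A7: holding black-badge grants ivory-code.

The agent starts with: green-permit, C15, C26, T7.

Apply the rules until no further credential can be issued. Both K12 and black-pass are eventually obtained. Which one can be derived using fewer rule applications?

black-pass: Holding green-permit and C26 grants black-pass (A1). [1 rule application]
K12: Holding green-permit and C26 grants black-pass (A1). Holding C15, black-pass, and green-permit grants K12 (A3). [2 rule applications]
black-pass needs fewer.

black-pass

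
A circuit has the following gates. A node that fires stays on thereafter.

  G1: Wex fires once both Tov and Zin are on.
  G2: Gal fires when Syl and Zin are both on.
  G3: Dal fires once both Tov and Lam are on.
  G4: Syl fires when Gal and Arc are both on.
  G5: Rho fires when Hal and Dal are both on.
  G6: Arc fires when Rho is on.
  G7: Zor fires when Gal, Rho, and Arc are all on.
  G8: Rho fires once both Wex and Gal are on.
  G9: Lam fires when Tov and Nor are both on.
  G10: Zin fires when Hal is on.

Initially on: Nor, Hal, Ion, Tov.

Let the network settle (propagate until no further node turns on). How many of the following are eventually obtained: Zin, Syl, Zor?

1

Hal is on, so Zin fires (G10).
Zin: reached.
Syl would need Gal and Arc (G4), but Gal never turns on.
Zor would need Gal, Rho, and Arc (G7), but Gal never turns on.
Reached: Zin — 1 of the 3.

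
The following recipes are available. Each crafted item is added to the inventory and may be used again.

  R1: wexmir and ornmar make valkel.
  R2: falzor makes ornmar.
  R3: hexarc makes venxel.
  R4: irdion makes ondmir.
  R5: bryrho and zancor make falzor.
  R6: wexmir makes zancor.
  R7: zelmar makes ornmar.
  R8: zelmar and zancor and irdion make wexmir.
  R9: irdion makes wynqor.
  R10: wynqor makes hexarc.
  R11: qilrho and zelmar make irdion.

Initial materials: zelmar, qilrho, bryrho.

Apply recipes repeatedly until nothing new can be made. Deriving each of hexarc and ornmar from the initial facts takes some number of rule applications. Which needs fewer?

ornmar

ornmar: zelmar → ornmar (R7). [1 rule application]
hexarc: Using R11, qilrho and zelmar make irdion. Using R9, irdion makes wynqor. wynqor → hexarc (R10). [3 rule applications]
ornmar needs fewer.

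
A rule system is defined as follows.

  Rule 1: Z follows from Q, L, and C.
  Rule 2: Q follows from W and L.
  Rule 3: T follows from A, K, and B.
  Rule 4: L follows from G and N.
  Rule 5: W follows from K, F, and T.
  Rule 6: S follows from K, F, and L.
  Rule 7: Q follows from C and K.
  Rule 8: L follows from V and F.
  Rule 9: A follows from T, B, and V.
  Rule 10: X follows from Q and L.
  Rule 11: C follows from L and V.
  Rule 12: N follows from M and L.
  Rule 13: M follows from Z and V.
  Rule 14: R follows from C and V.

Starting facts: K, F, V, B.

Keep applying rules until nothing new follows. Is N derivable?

Yes

From V and F, Rule 8 gives L.
From L and V, Rule 11 gives C.
From C and K, Rule 7 gives Q.
From Q, L, and C, Rule 1 gives Z.
From Z and V, Rule 13 gives M.
From M and L, Rule 12 gives N.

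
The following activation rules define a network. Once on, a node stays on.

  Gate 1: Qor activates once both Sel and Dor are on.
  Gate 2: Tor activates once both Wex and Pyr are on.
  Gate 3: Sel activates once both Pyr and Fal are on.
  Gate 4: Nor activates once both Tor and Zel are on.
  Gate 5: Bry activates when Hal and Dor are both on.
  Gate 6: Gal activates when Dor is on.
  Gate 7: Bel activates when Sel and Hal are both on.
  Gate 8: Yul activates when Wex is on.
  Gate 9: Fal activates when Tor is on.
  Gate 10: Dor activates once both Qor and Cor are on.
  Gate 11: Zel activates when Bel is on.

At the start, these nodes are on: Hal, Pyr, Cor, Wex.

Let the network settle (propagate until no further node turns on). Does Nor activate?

Yes

Gate 2: Wex and Pyr on → Tor on.
Gate 9: Tor on → Fal on.
Pyr and Fal are on, so Sel activates (Gate 3).
Sel and Hal are on, so Bel activates (Gate 7).
Gate 11: Bel on → Zel on.
Gate 4: Tor and Zel on → Nor on.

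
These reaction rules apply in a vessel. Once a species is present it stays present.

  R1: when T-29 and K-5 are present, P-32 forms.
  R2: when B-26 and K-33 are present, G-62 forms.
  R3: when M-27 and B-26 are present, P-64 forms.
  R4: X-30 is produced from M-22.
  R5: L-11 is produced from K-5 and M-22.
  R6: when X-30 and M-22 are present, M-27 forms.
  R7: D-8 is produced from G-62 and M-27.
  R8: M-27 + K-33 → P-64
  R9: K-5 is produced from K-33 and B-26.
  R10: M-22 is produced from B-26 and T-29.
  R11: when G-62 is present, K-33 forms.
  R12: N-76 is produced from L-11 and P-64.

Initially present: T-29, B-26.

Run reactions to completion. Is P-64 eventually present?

B-26 and T-29 present → M-22 forms (R10).
M-22 present → X-30 forms (R4).
X-30 and M-22 present → M-27 forms (R6).
M-27 and B-26 present → P-64 forms (R3).

Yes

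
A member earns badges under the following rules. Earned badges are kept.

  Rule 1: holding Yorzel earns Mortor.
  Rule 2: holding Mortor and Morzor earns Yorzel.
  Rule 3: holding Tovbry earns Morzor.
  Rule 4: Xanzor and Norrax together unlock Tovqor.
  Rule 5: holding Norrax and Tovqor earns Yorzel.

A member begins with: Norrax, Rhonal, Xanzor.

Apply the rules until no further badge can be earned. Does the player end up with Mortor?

With Xanzor and Norrax, Tovqor is earned (Rule 4).
With Norrax and Tovqor, Yorzel is earned (Rule 5).
With Yorzel, Mortor is earned (Rule 1).

Yes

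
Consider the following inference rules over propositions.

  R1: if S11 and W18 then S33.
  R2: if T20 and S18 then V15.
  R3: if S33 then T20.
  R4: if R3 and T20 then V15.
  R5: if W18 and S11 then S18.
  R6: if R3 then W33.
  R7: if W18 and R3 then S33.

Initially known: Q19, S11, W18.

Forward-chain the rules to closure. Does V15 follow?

S11 and W18 hold, so S33 follows (R1).
W18 and S11 hold, so S18 follows (R5).
From S33, R3 gives T20.
T20 and S18 hold, so V15 follows (R2).

Yes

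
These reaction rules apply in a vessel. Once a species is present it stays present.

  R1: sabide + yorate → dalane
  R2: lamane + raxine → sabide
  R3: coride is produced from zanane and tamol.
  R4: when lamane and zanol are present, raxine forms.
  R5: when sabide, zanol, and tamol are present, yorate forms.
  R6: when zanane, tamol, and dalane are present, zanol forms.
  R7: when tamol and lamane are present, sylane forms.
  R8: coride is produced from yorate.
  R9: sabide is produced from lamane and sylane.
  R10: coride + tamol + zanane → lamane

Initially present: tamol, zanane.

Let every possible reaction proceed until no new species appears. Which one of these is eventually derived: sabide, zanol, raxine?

sabide

zanane and tamol present → coride forms (R3).
coride, tamol, and zanane present → lamane forms (R10).
tamol and lamane present → sylane forms (R7).
lamane and sylane present → sabide forms (R9).
raxine would need lamane and zanol (R4), but zanol never forms. zanol would need zanane, tamol, and dalane (R6), but dalane never forms.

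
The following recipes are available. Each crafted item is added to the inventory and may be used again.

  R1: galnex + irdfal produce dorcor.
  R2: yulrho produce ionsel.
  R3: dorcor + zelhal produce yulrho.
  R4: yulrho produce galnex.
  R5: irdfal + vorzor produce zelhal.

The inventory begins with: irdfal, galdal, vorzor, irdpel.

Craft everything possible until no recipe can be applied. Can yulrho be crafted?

No

yulrho would need dorcor and zelhal (R3), but dorcor is never obtained.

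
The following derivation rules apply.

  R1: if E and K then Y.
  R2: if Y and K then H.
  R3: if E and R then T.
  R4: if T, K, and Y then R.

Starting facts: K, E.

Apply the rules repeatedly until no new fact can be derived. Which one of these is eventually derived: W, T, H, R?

E and K hold, so Y follows (R1).
From Y and K, R2 gives H.
T would need E and R (R3), but R is never established. R would need T, K, and Y (R4), but T is never established. No rule produces W, and it is not given.

H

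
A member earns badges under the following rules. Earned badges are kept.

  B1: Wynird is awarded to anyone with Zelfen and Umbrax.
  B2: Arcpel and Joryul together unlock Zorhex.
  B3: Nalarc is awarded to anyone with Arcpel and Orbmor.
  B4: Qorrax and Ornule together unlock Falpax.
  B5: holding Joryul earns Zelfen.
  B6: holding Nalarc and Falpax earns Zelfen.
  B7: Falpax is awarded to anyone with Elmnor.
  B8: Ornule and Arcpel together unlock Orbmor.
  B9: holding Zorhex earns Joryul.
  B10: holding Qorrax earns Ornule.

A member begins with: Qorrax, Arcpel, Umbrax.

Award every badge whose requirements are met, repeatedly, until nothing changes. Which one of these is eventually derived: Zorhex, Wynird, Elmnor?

With Qorrax, Ornule is earned (B10).
With Ornule and Arcpel, Orbmor is earned (B8).
With Qorrax and Ornule, Falpax is earned (B4).
With Arcpel and Orbmor, Nalarc is earned (B3).
With Nalarc and Falpax, Zelfen is earned (B6).
With Zelfen and Umbrax, Wynird is earned (B1).
No rule produces Elmnor, and it is not given. Zorhex would need Arcpel and Joryul (B2), but Joryul is never earned.

Wynird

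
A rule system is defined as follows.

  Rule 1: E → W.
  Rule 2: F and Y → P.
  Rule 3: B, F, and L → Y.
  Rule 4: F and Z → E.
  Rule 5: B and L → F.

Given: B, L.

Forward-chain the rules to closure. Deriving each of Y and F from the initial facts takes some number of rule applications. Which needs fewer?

F

F: From B and L, Rule 5 gives F. [1 rule application]
Y: From B and L, Rule 5 gives F. B, F, and L hold, so Y follows (Rule 3). [2 rule applications]
F needs fewer.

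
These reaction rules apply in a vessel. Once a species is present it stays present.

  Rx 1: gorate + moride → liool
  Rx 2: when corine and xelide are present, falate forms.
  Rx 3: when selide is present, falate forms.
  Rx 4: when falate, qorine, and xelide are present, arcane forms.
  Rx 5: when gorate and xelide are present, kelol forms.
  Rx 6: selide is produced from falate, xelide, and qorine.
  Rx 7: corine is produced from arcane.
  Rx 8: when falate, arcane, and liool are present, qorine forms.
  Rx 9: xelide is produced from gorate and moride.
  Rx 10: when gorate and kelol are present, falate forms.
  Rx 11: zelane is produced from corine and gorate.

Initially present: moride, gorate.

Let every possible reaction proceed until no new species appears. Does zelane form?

zelane would need corine and gorate (Rx 11), but corine never forms.

No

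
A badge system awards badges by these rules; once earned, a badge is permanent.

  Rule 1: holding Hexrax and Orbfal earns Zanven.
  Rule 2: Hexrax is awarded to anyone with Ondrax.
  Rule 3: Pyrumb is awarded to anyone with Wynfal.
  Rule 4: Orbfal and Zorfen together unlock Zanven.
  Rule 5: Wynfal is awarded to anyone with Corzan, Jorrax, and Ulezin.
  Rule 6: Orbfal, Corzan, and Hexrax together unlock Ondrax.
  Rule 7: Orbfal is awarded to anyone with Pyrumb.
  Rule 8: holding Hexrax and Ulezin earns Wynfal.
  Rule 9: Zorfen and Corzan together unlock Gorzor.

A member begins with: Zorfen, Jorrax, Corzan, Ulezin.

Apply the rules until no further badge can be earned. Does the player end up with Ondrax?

No

Ondrax would need Orbfal, Corzan, and Hexrax (Rule 6), but Hexrax is never earned.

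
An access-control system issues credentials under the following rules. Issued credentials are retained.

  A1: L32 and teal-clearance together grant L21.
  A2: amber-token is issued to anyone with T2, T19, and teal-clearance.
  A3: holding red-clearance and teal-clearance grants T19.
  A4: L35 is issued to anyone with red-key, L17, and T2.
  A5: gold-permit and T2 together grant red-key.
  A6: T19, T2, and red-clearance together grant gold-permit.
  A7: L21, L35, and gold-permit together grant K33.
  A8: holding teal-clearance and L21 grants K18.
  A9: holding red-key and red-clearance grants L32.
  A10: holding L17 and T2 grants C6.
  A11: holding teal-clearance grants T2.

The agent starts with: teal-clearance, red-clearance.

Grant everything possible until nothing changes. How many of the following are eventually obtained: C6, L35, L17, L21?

Holding red-clearance and teal-clearance grants T19 (A3).
Holding teal-clearance grants T2 (A11).
Holding T19, T2, and red-clearance grants gold-permit (A6).
Holding gold-permit and T2 grants red-key (A5).
Holding red-key and red-clearance grants L32 (A9).
Holding L32 and teal-clearance grants L21 (A1).
C6 would need L17 and T2 (A10), but L17 is never granted.
L35 would need red-key, L17, and T2 (A4), but L17 is never granted.
No rule produces L17, and it is not given.
L21: reached.
Reached: L21 — 1 of the 4.

1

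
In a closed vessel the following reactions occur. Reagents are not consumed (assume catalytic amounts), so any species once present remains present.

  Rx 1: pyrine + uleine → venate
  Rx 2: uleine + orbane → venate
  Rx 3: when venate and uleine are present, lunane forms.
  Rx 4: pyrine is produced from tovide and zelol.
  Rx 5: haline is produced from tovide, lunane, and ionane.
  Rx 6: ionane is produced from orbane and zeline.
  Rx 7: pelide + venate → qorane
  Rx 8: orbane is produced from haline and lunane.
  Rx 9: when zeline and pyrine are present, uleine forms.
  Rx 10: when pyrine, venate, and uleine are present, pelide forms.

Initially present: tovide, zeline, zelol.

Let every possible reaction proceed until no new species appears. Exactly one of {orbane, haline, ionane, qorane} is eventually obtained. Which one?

tovide and zelol present → pyrine forms (Rx 4).
zeline and pyrine present → uleine forms (Rx 9).
pyrine and uleine present → venate forms (Rx 1).
pyrine, venate, and uleine present → pelide forms (Rx 10).
pelide and venate present → qorane forms (Rx 7).
ionane would need orbane and zeline (Rx 6), but orbane never forms. orbane would need haline and lunane (Rx 8), but haline never forms. haline would need tovide, lunane, and ionane (Rx 5), but ionane never forms.

qorane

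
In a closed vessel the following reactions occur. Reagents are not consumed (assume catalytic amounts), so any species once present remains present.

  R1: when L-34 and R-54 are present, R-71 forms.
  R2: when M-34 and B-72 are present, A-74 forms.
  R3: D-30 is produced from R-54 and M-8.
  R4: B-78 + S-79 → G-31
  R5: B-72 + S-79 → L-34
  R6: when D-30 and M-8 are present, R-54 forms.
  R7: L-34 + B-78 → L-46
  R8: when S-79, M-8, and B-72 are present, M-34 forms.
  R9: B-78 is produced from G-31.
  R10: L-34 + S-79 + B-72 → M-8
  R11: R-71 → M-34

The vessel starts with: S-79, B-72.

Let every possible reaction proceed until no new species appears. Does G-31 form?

G-31 would need B-78 and S-79 (R4), but B-78 never forms.

No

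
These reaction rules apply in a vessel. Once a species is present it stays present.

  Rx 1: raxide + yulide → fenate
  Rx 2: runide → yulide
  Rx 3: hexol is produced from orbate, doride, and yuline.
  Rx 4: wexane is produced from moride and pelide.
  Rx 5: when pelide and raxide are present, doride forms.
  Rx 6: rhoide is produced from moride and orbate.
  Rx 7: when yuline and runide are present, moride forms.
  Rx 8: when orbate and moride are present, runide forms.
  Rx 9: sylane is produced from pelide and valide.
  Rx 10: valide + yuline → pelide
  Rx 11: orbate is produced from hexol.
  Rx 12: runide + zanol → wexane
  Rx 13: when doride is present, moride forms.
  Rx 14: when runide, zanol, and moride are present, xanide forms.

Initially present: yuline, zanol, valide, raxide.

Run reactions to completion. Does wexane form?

valide and yuline present → pelide forms (Rx 10).
pelide and raxide present → doride forms (Rx 5).
doride present → moride forms (Rx 13).
moride and pelide present → wexane forms (Rx 4).

Yes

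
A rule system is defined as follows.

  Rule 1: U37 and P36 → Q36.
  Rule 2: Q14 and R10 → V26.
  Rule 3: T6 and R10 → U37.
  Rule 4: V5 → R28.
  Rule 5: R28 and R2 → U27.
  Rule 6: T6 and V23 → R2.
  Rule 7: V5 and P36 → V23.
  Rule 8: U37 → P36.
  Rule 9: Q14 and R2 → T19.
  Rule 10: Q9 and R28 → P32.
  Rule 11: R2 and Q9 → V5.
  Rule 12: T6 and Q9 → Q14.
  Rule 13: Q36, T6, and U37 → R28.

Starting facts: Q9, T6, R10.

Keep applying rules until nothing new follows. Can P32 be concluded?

Yes

T6 and R10 hold, so U37 follows (Rule 3).
From U37, Rule 8 gives P36.
U37 and P36 hold, so Q36 follows (Rule 1).
Q36, T6, and U37 hold, so R28 follows (Rule 13).
Q9 and R28 hold, so P32 follows (Rule 10).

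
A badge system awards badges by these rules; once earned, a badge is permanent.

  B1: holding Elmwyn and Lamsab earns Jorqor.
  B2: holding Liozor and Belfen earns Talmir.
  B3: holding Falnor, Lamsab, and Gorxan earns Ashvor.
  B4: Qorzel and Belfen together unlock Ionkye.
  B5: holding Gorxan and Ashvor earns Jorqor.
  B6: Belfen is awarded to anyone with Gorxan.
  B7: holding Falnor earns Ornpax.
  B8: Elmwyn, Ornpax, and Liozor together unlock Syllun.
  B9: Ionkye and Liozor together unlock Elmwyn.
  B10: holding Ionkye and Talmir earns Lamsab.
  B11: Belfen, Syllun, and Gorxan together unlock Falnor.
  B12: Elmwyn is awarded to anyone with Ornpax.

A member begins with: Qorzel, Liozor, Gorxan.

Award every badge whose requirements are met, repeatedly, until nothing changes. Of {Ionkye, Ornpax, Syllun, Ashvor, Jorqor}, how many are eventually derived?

2

With Gorxan, Belfen is earned (B6).
With Liozor and Belfen, Talmir is earned (B2).
With Qorzel and Belfen, Ionkye is earned (B4).
With Ionkye and Talmir, Lamsab is earned (B10).
With Ionkye and Liozor, Elmwyn is earned (B9).
With Elmwyn and Lamsab, Jorqor is earned (B1).
Ionkye: reached.
Ornpax would need Falnor (B7), but Falnor is never earned.
Syllun would need Elmwyn, Ornpax, and Liozor (B8), but Ornpax is never earned.
Ashvor would need Falnor, Lamsab, and Gorxan (B3), but Falnor is never earned.
Jorqor: reached.
Reached: Ionkye and Jorqor — 2 of the 5.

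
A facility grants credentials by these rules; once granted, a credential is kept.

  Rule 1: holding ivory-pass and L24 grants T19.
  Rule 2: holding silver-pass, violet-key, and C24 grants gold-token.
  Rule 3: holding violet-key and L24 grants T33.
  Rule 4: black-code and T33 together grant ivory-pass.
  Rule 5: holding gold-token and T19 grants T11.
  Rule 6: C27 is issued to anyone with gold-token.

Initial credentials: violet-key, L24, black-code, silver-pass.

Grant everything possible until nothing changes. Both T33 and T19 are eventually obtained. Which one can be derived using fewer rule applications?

T33: Holding violet-key and L24 grants T33 (Rule 3). [1 rule application]
T19: Holding violet-key and L24 grants T33 (Rule 3). Holding black-code and T33 grants ivory-pass (Rule 4). Holding ivory-pass and L24 grants T19 (Rule 1). [3 rule applications]
T33 needs fewer.

T33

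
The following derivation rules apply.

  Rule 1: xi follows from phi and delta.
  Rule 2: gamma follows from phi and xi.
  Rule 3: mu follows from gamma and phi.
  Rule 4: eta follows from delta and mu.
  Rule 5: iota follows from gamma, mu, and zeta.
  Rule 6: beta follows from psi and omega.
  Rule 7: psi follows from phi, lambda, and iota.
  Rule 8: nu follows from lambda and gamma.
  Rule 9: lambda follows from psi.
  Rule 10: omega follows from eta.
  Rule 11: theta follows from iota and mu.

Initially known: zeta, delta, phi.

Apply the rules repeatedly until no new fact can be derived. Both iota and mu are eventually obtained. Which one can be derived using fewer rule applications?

mu

mu: From phi and delta, Rule 1 gives xi. From phi and xi, Rule 2 gives gamma. gamma and phi hold, so mu follows (Rule 3). [3 rule applications]
iota: From phi and delta, Rule 1 gives xi. phi and xi hold, so gamma follows (Rule 2). From gamma and phi, Rule 3 gives mu. From gamma, mu, and zeta, Rule 5 gives iota. [4 rule applications]
mu needs fewer.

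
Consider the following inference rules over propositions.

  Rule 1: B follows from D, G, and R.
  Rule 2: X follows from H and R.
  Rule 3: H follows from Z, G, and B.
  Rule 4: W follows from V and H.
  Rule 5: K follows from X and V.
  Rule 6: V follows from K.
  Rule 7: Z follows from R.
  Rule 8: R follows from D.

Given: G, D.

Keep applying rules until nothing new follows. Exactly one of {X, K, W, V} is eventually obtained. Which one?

X

From D, Rule 8 gives R.
R holds, so Z follows (Rule 7).
From D, G, and R, Rule 1 gives B.
From Z, G, and B, Rule 3 gives H.
H and R hold, so X follows (Rule 2).
K would need X and V (Rule 5), but V is never established. W would need V and H (Rule 4), but V is never established. V would need K (Rule 6), but K is never established.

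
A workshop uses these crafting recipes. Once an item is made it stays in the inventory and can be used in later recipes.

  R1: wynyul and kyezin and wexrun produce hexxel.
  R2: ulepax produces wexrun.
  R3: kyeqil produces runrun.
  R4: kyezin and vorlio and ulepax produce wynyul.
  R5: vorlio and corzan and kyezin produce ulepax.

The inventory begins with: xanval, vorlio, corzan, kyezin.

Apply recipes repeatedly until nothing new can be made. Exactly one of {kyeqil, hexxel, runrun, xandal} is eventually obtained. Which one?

Using R5, vorlio, corzan, and kyezin make ulepax.
Using R2, ulepax makes wexrun.
kyezin and vorlio and ulepax → wynyul (R4).
Using R1, wynyul, kyezin, and wexrun make hexxel.
No rule produces kyeqil, and it is not given. runrun would need kyeqil (R3), but kyeqil is never obtained. No rule produces xandal, and it is not given.

hexxel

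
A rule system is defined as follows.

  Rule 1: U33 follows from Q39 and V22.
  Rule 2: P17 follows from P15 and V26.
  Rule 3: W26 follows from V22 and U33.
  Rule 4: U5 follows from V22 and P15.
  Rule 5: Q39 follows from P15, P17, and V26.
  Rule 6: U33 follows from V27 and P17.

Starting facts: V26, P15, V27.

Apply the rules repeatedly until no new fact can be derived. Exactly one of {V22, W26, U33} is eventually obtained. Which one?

U33

From P15 and V26, Rule 2 gives P17.
V27 and P17 hold, so U33 follows (Rule 6).
No rule produces V22, and it is not given. W26 would need V22 and U33 (Rule 3), but V22 is never established.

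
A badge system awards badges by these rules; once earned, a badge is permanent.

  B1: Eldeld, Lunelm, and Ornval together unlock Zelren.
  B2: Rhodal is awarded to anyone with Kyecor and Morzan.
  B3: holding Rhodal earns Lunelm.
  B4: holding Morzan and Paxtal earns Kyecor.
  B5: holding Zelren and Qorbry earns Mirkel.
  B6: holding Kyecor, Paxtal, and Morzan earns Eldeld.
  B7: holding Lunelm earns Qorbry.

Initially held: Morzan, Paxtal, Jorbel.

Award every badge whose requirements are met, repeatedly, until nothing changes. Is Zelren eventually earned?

No

Zelren would need Eldeld, Lunelm, and Ornval (B1), but Ornval is never earned.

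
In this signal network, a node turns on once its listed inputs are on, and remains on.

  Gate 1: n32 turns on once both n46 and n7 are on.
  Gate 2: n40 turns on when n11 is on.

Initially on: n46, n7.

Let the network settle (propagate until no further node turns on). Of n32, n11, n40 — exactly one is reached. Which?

Gate 1: n46 and n7 on → n32 on.
No rule produces n11, and it is not given. n40 would need n11 (Gate 2), but n11 never turns on.

n32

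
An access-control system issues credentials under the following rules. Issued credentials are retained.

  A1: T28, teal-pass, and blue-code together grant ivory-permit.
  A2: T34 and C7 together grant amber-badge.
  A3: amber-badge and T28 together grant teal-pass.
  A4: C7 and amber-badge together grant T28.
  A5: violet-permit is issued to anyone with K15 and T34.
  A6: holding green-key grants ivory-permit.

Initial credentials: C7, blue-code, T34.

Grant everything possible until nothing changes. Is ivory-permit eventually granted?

Yes

Holding T34 and C7 grants amber-badge (A2).
Holding C7 and amber-badge grants T28 (A4).
Holding amber-badge and T28 grants teal-pass (A3).
Holding T28, teal-pass, and blue-code grants ivory-permit (A1).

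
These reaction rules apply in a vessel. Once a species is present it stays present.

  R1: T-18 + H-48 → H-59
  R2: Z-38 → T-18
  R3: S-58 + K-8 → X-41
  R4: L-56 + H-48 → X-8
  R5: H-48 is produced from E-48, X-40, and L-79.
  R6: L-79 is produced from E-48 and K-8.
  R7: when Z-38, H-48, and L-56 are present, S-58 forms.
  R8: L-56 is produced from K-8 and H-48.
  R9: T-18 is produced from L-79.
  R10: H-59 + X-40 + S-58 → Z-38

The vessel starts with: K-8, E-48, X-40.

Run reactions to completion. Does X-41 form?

No

X-41 would need S-58 and K-8 (R3), but S-58 never forms.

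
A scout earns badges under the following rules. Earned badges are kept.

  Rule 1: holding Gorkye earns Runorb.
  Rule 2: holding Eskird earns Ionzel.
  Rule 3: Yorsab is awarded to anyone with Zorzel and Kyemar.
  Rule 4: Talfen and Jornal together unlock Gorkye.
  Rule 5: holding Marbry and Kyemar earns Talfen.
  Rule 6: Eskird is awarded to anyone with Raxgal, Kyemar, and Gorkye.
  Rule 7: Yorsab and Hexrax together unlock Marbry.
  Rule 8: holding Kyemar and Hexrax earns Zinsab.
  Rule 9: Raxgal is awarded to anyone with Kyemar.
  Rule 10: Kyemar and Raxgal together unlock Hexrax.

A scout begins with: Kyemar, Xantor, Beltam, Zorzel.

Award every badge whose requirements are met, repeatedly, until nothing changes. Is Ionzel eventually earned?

Ionzel would need Eskird (Rule 2), but Eskird is never earned.

No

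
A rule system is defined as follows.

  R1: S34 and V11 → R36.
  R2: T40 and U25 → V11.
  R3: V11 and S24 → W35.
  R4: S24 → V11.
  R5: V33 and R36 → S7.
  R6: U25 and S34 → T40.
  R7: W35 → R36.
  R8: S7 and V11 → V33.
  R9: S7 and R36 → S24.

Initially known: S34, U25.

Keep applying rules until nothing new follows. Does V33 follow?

V33 would need S7 and V11 (R8), but S7 is never established.

No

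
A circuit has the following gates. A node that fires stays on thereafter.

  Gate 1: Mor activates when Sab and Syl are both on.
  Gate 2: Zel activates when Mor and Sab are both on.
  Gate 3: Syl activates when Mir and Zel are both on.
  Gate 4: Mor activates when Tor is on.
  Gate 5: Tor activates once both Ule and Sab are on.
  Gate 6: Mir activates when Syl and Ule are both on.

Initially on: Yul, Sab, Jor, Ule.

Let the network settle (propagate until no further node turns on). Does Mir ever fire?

No

Mir would need Syl and Ule (Gate 6), but Syl never turns on.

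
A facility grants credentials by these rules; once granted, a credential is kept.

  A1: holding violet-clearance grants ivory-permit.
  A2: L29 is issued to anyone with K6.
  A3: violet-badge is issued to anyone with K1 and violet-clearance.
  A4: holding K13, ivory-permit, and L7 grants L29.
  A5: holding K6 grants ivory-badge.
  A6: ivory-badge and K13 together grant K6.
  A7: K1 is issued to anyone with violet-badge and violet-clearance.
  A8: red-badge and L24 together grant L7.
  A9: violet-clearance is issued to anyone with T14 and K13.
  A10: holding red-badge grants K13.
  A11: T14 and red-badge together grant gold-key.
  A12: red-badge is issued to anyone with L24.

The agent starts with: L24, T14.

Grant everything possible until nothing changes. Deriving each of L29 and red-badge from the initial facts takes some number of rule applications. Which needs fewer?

red-badge

red-badge: Holding L24 grants red-badge (A12). [1 rule application]
L29: Holding L24 grants red-badge (A12). Holding red-badge and L24 grants L7 (A8). Holding red-badge grants K13 (A10). Holding T14 and K13 grants violet-clearance (A9). Holding violet-clearance grants ivory-permit (A1). Holding K13, ivory-permit, and L7 grants L29 (A4). [6 rule applications]
red-badge needs fewer.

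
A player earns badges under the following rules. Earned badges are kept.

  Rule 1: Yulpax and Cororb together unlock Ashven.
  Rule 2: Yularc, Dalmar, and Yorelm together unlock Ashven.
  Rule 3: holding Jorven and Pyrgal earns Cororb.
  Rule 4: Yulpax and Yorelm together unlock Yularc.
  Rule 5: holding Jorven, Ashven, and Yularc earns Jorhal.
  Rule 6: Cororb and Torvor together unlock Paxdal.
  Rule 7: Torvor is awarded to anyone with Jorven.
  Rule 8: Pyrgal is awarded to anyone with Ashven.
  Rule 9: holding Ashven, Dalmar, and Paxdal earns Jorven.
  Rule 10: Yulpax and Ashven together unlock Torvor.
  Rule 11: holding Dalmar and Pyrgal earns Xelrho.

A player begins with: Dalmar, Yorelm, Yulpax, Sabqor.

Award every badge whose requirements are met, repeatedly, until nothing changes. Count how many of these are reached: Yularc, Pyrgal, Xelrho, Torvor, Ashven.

With Yulpax and Yorelm, Yularc is earned (Rule 4).
With Yularc, Dalmar, and Yorelm, Ashven is earned (Rule 2).
With Ashven, Pyrgal is earned (Rule 8).
With Yulpax and Ashven, Torvor is earned (Rule 10).
With Dalmar and Pyrgal, Xelrho is earned (Rule 11).
Yularc: reached.
Pyrgal: reached.
Xelrho: reached.
Torvor: reached.
Ashven: reached.
All 5 are reached.

5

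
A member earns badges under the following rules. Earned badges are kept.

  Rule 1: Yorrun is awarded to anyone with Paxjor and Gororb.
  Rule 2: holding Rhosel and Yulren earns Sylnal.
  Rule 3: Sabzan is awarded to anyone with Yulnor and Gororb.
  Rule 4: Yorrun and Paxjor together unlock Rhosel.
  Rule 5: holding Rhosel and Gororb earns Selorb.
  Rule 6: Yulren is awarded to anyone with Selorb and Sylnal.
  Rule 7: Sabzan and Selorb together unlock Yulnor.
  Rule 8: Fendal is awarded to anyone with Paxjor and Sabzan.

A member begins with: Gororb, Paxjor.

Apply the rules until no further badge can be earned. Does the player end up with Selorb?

With Paxjor and Gororb, Yorrun is earned (Rule 1).
With Yorrun and Paxjor, Rhosel is earned (Rule 4).
With Rhosel and Gororb, Selorb is earned (Rule 5).

Yes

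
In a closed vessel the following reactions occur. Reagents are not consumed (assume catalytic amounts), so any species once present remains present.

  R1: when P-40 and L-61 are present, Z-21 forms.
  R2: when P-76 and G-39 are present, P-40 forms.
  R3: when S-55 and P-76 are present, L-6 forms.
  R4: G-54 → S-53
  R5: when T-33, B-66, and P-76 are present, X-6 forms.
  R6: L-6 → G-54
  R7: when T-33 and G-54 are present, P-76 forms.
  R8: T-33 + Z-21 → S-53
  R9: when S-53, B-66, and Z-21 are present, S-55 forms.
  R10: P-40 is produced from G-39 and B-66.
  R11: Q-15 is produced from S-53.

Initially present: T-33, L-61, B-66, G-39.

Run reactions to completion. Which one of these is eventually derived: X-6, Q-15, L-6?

Q-15

G-39 and B-66 present → P-40 forms (R10).
P-40 and L-61 present → Z-21 forms (R1).
T-33 and Z-21 present → S-53 forms (R8).
S-53 present → Q-15 forms (R11).
X-6 would need T-33, B-66, and P-76 (R5), but P-76 never forms. L-6 would need S-55 and P-76 (R3), but P-76 never forms.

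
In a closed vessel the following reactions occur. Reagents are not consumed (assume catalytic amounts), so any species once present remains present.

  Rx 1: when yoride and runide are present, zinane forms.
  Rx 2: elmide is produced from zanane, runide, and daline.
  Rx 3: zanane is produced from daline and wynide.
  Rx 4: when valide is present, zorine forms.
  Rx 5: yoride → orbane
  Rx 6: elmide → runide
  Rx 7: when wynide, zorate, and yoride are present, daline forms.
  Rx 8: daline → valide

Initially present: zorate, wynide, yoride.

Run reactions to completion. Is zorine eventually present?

wynide, zorate, and yoride present → daline forms (Rx 7).
daline present → valide forms (Rx 8).
valide present → zorine forms (Rx 4).

Yes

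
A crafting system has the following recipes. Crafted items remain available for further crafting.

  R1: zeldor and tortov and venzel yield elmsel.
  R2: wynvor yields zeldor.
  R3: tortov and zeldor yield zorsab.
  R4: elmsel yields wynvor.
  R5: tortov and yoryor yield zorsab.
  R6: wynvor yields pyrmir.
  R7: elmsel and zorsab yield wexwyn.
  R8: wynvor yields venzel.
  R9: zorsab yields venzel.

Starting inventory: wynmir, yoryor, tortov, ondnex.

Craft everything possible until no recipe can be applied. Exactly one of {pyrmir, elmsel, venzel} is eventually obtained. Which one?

Using R5, tortov and yoryor make zorsab.
zorsab → venzel (R9).
elmsel would need zeldor, tortov, and venzel (R1), but zeldor is never obtained. pyrmir would need wynvor (R6), but wynvor is never obtained.

venzel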